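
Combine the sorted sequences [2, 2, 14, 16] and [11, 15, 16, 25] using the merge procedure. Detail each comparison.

Merging process:

Compare 2 vs 11: take 2 from left. Merged: [2]
Compare 2 vs 11: take 2 from left. Merged: [2, 2]
Compare 14 vs 11: take 11 from right. Merged: [2, 2, 11]
Compare 14 vs 15: take 14 from left. Merged: [2, 2, 11, 14]
Compare 16 vs 15: take 15 from right. Merged: [2, 2, 11, 14, 15]
Compare 16 vs 16: take 16 from left. Merged: [2, 2, 11, 14, 15, 16]
Append remaining from right: [16, 25]. Merged: [2, 2, 11, 14, 15, 16, 16, 25]

Final merged array: [2, 2, 11, 14, 15, 16, 16, 25]
Total comparisons: 6

The merged array is [2, 2, 11, 14, 15, 16, 16, 25], requiring 6 comparisons. The merge step runs in O(n) time where n is the total number of elements.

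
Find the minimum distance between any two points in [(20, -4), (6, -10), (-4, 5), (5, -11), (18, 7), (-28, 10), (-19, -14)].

Computing all pairwise distances among 7 points:

d((20, -4), (6, -10)) = 15.2315
d((20, -4), (-4, 5)) = 25.632
d((20, -4), (5, -11)) = 16.5529
d((20, -4), (18, 7)) = 11.1803
d((20, -4), (-28, 10)) = 50.0
d((20, -4), (-19, -14)) = 40.2616
d((6, -10), (-4, 5)) = 18.0278
d((6, -10), (5, -11)) = 1.4142 <-- minimum
d((6, -10), (18, 7)) = 20.8087
d((6, -10), (-28, 10)) = 39.4462
d((6, -10), (-19, -14)) = 25.318
d((-4, 5), (5, -11)) = 18.3576
d((-4, 5), (18, 7)) = 22.0907
d((-4, 5), (-28, 10)) = 24.5153
d((-4, 5), (-19, -14)) = 24.2074
d((5, -11), (18, 7)) = 22.2036
d((5, -11), (-28, 10)) = 39.1152
d((5, -11), (-19, -14)) = 24.1868
d((18, 7), (-28, 10)) = 46.0977
d((18, 7), (-19, -14)) = 42.5441
d((-28, 10), (-19, -14)) = 25.632

Closest pair: (6, -10) and (5, -11) with distance 1.4142

The closest pair is (6, -10) and (5, -11) with Euclidean distance 1.4142. For 7 points, brute-force pairwise comparison is shown above. For large n, the divide-and-conquer algorithm (sort by x, recurse on halves, check the dividing strip) achieves O(n log n).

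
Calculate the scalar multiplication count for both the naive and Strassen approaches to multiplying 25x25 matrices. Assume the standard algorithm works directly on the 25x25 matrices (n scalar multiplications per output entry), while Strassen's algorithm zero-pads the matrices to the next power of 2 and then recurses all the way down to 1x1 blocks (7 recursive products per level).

Matrix multiplication for 25x25 matrices:

Strassen's algorithm requires power-of-2 dimensions. Pad 25x25 to 32x32 (next power of 2).

Standard algorithm: 25^3 = 15625 multiplications
Strassen's algorithm: 7^(log2(32)) = 7^5 = 16807 multiplications
Difference: 15625 - 16807 = -1182 (Strassen uses MORE here due to padding overhead — for small or just-over-power-of-2 n, padding can outweigh the per-level savings)

Standard: 15625 multiplications (25^3). Strassen: 16807 multiplications (7^5, after padding to 32x32). Strassen reduces 8 recursive multiplications to 7 at each level.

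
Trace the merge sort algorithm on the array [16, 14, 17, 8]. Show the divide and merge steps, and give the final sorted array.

Merge sort trace:

Split: [16, 14, 17, 8] -> [16, 14] and [17, 8]
  Split: [16, 14] -> [16] and [14]
  Merge: [16] + [14] -> [14, 16]
  Split: [17, 8] -> [17] and [8]
  Merge: [17] + [8] -> [8, 17]
Merge: [14, 16] + [8, 17] -> [8, 14, 16, 17]

Final sorted array: [8, 14, 16, 17]

The merge sort proceeds by recursively splitting the array and merging sorted halves.
After all merges, the sorted array is [8, 14, 16, 17].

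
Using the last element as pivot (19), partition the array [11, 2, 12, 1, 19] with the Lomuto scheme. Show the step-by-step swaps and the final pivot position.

Lomuto partition with pivot = 19:

Initial array: [11, 2, 12, 1, 19]

arr[0]=11 <= 19: swap with position 0, array becomes [11, 2, 12, 1, 19]
arr[1]=2 <= 19: swap with position 1, array becomes [11, 2, 12, 1, 19]
arr[2]=12 <= 19: swap with position 2, array becomes [11, 2, 12, 1, 19]
arr[3]=1 <= 19: swap with position 3, array becomes [11, 2, 12, 1, 19]

Place pivot at position 4: [11, 2, 12, 1, 19]
Pivot position: 4

After partitioning with pivot 19, the array becomes [11, 2, 12, 1, 19]. The pivot is placed at index 4. All elements to the left of the pivot are <= 19, and all elements to the right are > 19.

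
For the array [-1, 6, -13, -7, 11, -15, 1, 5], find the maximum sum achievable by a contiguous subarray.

Using Kadane's algorithm on [-1, 6, -13, -7, 11, -15, 1, 5]:

Scanning through the array:
Position 1 (value 6): max_ending_here = 6, max_so_far = 6
Position 2 (value -13): max_ending_here = -7, max_so_far = 6
Position 3 (value -7): max_ending_here = -7, max_so_far = 6
Position 4 (value 11): max_ending_here = 11, max_so_far = 11
Position 5 (value -15): max_ending_here = -4, max_so_far = 11
Position 6 (value 1): max_ending_here = 1, max_so_far = 11
Position 7 (value 5): max_ending_here = 6, max_so_far = 11

Maximum subarray: [11]
Maximum sum: 11

The maximum subarray is [11] with sum 11. This subarray runs from index 4 to index 4.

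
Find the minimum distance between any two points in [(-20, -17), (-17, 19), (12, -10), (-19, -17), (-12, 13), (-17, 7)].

Computing all pairwise distances among 6 points:

d((-20, -17), (-17, 19)) = 36.1248
d((-20, -17), (12, -10)) = 32.7567
d((-20, -17), (-19, -17)) = 1.0 <-- minimum
d((-20, -17), (-12, 13)) = 31.0483
d((-20, -17), (-17, 7)) = 24.1868
d((-17, 19), (12, -10)) = 41.0122
d((-17, 19), (-19, -17)) = 36.0555
d((-17, 19), (-12, 13)) = 7.8102
d((-17, 19), (-17, 7)) = 12.0
d((12, -10), (-19, -17)) = 31.7805
d((12, -10), (-12, 13)) = 33.2415
d((12, -10), (-17, 7)) = 33.6155
d((-19, -17), (-12, 13)) = 30.8058
d((-19, -17), (-17, 7)) = 24.0832
d((-12, 13), (-17, 7)) = 7.8102

Closest pair: (-20, -17) and (-19, -17) with distance 1.0

The closest pair is (-20, -17) and (-19, -17) with Euclidean distance 1.0. For 6 points, brute-force pairwise comparison is shown above. For large n, the divide-and-conquer algorithm (sort by x, recurse on halves, check the dividing strip) achieves O(n log n).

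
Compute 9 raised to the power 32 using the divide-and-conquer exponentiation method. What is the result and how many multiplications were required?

Computing 9^32 by squaring (build up from 9^1; each line after the first costs one multiplication):

9^1 = 9
9^2 = (9^1)^2 = 9^2 = 81
9^4 = (9^2)^2 = 81^2 = 6561
9^8 = (9^4)^2 = 6561^2 = 43046721
9^16 = (9^8)^2 = 43046721^2 = 1853020188851841
9^32 = (9^16)^2 = 1853020188851841^2 = 3433683820292512484657849089281

Result: 3433683820292512484657849089281
Multiplications needed: 5 (5 lines after 9^1)

9^32 = 3433683820292512484657849089281. Using exponentiation by squaring, this requires 5 multiplications. The key idea: if the exponent is even, square the half-power; if odd, multiply by the base once.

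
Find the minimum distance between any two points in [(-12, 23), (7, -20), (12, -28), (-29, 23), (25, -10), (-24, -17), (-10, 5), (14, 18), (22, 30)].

Computing all pairwise distances among 9 points:

d((-12, 23), (7, -20)) = 47.0106
d((-12, 23), (12, -28)) = 56.3649
d((-12, 23), (-29, 23)) = 17.0
d((-12, 23), (25, -10)) = 49.5782
d((-12, 23), (-24, -17)) = 41.7612
d((-12, 23), (-10, 5)) = 18.1108
d((-12, 23), (14, 18)) = 26.4764
d((-12, 23), (22, 30)) = 34.7131
d((7, -20), (12, -28)) = 9.434 <-- minimum
d((7, -20), (-29, 23)) = 56.0803
d((7, -20), (25, -10)) = 20.5913
d((7, -20), (-24, -17)) = 31.1448
d((7, -20), (-10, 5)) = 30.2324
d((7, -20), (14, 18)) = 38.6394
d((7, -20), (22, 30)) = 52.2015
d((12, -28), (-29, 23)) = 65.437
d((12, -28), (25, -10)) = 22.2036
d((12, -28), (-24, -17)) = 37.6431
d((12, -28), (-10, 5)) = 39.6611
d((12, -28), (14, 18)) = 46.0435
d((12, -28), (22, 30)) = 58.8558
d((-29, 23), (25, -10)) = 63.2851
d((-29, 23), (-24, -17)) = 40.3113
d((-29, 23), (-10, 5)) = 26.1725
d((-29, 23), (14, 18)) = 43.2897
d((-29, 23), (22, 30)) = 51.4782
d((25, -10), (-24, -17)) = 49.4975
d((25, -10), (-10, 5)) = 38.0789
d((25, -10), (14, 18)) = 30.0832
d((25, -10), (22, 30)) = 40.1123
d((-24, -17), (-10, 5)) = 26.0768
d((-24, -17), (14, 18)) = 51.6624
d((-24, -17), (22, 30)) = 65.7647
d((-10, 5), (14, 18)) = 27.2947
d((-10, 5), (22, 30)) = 40.6079
d((14, 18), (22, 30)) = 14.4222

Closest pair: (7, -20) and (12, -28) with distance 9.434

The closest pair is (7, -20) and (12, -28) with Euclidean distance 9.434. For 9 points, brute-force pairwise comparison is shown above. For large n, the divide-and-conquer algorithm (sort by x, recurse on halves, check the dividing strip) achieves O(n log n).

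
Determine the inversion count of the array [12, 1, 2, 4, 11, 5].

Finding inversions in [12, 1, 2, 4, 11, 5]:

(0, 1): arr[0]=12 > arr[1]=1
(0, 2): arr[0]=12 > arr[2]=2
(0, 3): arr[0]=12 > arr[3]=4
(0, 4): arr[0]=12 > arr[4]=11
(0, 5): arr[0]=12 > arr[5]=5
(4, 5): arr[4]=11 > arr[5]=5

Total inversions: 6

The array has 6 inversion(s): (0,1), (0,2), (0,3), (0,4), (0,5), (4,5). Each pair (i,j) satisfies i < j and arr[i] > arr[j].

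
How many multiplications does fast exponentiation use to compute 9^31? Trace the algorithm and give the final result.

Computing 9^31 by squaring (build up from 9^1; each line after the first costs one multiplication):

9^1 = 9
9^2 = (9^1)^2 = 9^2 = 81
9^3 = 9 * 9^2 = 9 * 81 = 729
9^6 = (9^3)^2 = 729^2 = 531441
9^7 = 9 * 9^6 = 9 * 531441 = 4782969
9^14 = (9^7)^2 = 4782969^2 = 22876792454961
9^15 = 9 * 9^14 = 9 * 22876792454961 = 205891132094649
9^30 = (9^15)^2 = 205891132094649^2 = 42391158275216203514294433201
9^31 = 9 * 9^30 = 9 * 42391158275216203514294433201 = 381520424476945831628649898809

Result: 381520424476945831628649898809
Multiplications needed: 8 (8 lines after 9^1)

9^31 = 381520424476945831628649898809. Using exponentiation by squaring, this requires 8 multiplications. The key idea: if the exponent is even, square the half-power; if odd, multiply by the base once.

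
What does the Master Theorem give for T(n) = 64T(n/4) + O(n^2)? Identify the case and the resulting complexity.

Master Theorem for T(n) = 64T(n/4) + O(n^2):

a = 64, b = 4, c = 2
log_b(a) = log_4(64) = 3.0000

Case 1: c = 2 < log_4(64) = 3.0000
T(n) = O(n^(log_4 64)) = O(n^3)

For T(n) = 64T(n/4) + O(n^2): log_4(64) = 3.0000. This is Case 1 of the Master Theorem (c < log_b(a), work dominated by leaves), giving O(n^3).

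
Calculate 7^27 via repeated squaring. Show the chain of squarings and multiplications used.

Computing 7^27 by squaring (build up from 7^1; each line after the first costs one multiplication):

7^1 = 7
7^2 = (7^1)^2 = 7^2 = 49
7^3 = 7 * 7^2 = 7 * 49 = 343
7^6 = (7^3)^2 = 343^2 = 117649
7^12 = (7^6)^2 = 117649^2 = 13841287201
7^13 = 7 * 7^12 = 7 * 13841287201 = 96889010407
7^26 = (7^13)^2 = 96889010407^2 = 9387480337647754305649
7^27 = 7 * 7^26 = 7 * 9387480337647754305649 = 65712362363534280139543

Result: 65712362363534280139543
Multiplications needed: 7 (7 lines after 7^1)

7^27 = 65712362363534280139543. Using exponentiation by squaring, this requires 7 multiplications. The key idea: if the exponent is even, square the half-power; if odd, multiply by the base once.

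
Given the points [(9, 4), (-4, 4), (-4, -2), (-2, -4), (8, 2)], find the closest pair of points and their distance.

Computing all pairwise distances among 5 points:

d((9, 4), (-4, 4)) = 13.0
d((9, 4), (-4, -2)) = 14.3178
d((9, 4), (-2, -4)) = 13.6015
d((9, 4), (8, 2)) = 2.2361 <-- minimum
d((-4, 4), (-4, -2)) = 6.0
d((-4, 4), (-2, -4)) = 8.2462
d((-4, 4), (8, 2)) = 12.1655
d((-4, -2), (-2, -4)) = 2.8284
d((-4, -2), (8, 2)) = 12.6491
d((-2, -4), (8, 2)) = 11.6619

Closest pair: (9, 4) and (8, 2) with distance 2.2361

The closest pair is (9, 4) and (8, 2) with Euclidean distance 2.2361. For 5 points, brute-force pairwise comparison is shown above. For large n, the divide-and-conquer algorithm (sort by x, recurse on halves, check the dividing strip) achieves O(n log n).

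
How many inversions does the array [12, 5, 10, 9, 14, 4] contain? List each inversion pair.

Finding inversions in [12, 5, 10, 9, 14, 4]:

(0, 1): arr[0]=12 > arr[1]=5
(0, 2): arr[0]=12 > arr[2]=10
(0, 3): arr[0]=12 > arr[3]=9
(0, 5): arr[0]=12 > arr[5]=4
(1, 5): arr[1]=5 > arr[5]=4
(2, 3): arr[2]=10 > arr[3]=9
(2, 5): arr[2]=10 > arr[5]=4
(3, 5): arr[3]=9 > arr[5]=4
(4, 5): arr[4]=14 > arr[5]=4

Total inversions: 9

The array has 9 inversion(s): (0,1), (0,2), (0,3), (0,5), (1,5), (2,3), (2,5), (3,5), (4,5). Each pair (i,j) satisfies i < j and arr[i] > arr[j].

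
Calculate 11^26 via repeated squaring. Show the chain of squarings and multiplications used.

Computing 11^26 by squaring (build up from 11^1; each line after the first costs one multiplication):

11^1 = 11
11^2 = (11^1)^2 = 11^2 = 121
11^3 = 11 * 11^2 = 11 * 121 = 1331
11^6 = (11^3)^2 = 1331^2 = 1771561
11^12 = (11^6)^2 = 1771561^2 = 3138428376721
11^13 = 11 * 11^12 = 11 * 3138428376721 = 34522712143931
11^26 = (11^13)^2 = 34522712143931^2 = 1191817653772720942460132761

Result: 1191817653772720942460132761
Multiplications needed: 6 (6 lines after 11^1)

11^26 = 1191817653772720942460132761. Using exponentiation by squaring, this requires 6 multiplications. The key idea: if the exponent is even, square the half-power; if odd, multiply by the base once.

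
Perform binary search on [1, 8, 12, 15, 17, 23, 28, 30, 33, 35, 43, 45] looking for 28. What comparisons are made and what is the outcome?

Binary search for 28 in [1, 8, 12, 15, 17, 23, 28, 30, 33, 35, 43, 45]:

lo=0, hi=11, mid=5, arr[mid]=23 -> 23 < 28, search right half
lo=6, hi=11, mid=8, arr[mid]=33 -> 33 > 28, search left half
lo=6, hi=7, mid=6, arr[mid]=28 -> Found target at index 6!

Binary search finds 28 at index 6 after 3 comparisons. The search repeatedly halves the search space by comparing with the middle element.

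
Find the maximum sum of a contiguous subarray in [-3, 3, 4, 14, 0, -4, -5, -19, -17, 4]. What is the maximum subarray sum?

Using Kadane's algorithm on [-3, 3, 4, 14, 0, -4, -5, -19, -17, 4]:

Scanning through the array:
Position 1 (value 3): max_ending_here = 3, max_so_far = 3
Position 2 (value 4): max_ending_here = 7, max_so_far = 7
Position 3 (value 14): max_ending_here = 21, max_so_far = 21
Position 4 (value 0): max_ending_here = 21, max_so_far = 21
Position 5 (value -4): max_ending_here = 17, max_so_far = 21
Position 6 (value -5): max_ending_here = 12, max_so_far = 21
Position 7 (value -19): max_ending_here = -7, max_so_far = 21
Position 8 (value -17): max_ending_here = -17, max_so_far = 21
Position 9 (value 4): max_ending_here = 4, max_so_far = 21

Maximum subarray: [3, 4, 14]
Maximum sum: 21

The maximum subarray is [3, 4, 14] with sum 21. This subarray runs from index 1 to index 3.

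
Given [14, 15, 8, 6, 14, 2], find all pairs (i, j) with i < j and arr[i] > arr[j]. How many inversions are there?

Finding inversions in [14, 15, 8, 6, 14, 2]:

(0, 2): arr[0]=14 > arr[2]=8
(0, 3): arr[0]=14 > arr[3]=6
(0, 5): arr[0]=14 > arr[5]=2
(1, 2): arr[1]=15 > arr[2]=8
(1, 3): arr[1]=15 > arr[3]=6
(1, 4): arr[1]=15 > arr[4]=14
(1, 5): arr[1]=15 > arr[5]=2
(2, 3): arr[2]=8 > arr[3]=6
(2, 5): arr[2]=8 > arr[5]=2
(3, 5): arr[3]=6 > arr[5]=2
(4, 5): arr[4]=14 > arr[5]=2

Total inversions: 11

The array has 11 inversion(s): (0,2), (0,3), (0,5), (1,2), (1,3), (1,4), (1,5), (2,3), (2,5), (3,5), (4,5). Each pair (i,j) satisfies i < j and arr[i] > arr[j].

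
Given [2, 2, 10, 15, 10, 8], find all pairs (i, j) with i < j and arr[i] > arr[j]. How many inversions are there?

Finding inversions in [2, 2, 10, 15, 10, 8]:

(2, 5): arr[2]=10 > arr[5]=8
(3, 4): arr[3]=15 > arr[4]=10
(3, 5): arr[3]=15 > arr[5]=8
(4, 5): arr[4]=10 > arr[5]=8

Total inversions: 4

The array has 4 inversion(s): (2,5), (3,4), (3,5), (4,5). Each pair (i,j) satisfies i < j and arr[i] > arr[j].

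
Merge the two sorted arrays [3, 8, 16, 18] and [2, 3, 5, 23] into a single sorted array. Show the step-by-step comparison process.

Merging process:

Compare 3 vs 2: take 2 from right. Merged: [2]
Compare 3 vs 3: take 3 from left. Merged: [2, 3]
Compare 8 vs 3: take 3 from right. Merged: [2, 3, 3]
Compare 8 vs 5: take 5 from right. Merged: [2, 3, 3, 5]
Compare 8 vs 23: take 8 from left. Merged: [2, 3, 3, 5, 8]
Compare 16 vs 23: take 16 from left. Merged: [2, 3, 3, 5, 8, 16]
Compare 18 vs 23: take 18 from left. Merged: [2, 3, 3, 5, 8, 16, 18]
Append remaining from right: [23]. Merged: [2, 3, 3, 5, 8, 16, 18, 23]

Final merged array: [2, 3, 3, 5, 8, 16, 18, 23]
Total comparisons: 7

The merged array is [2, 3, 3, 5, 8, 16, 18, 23], requiring 7 comparisons. The merge step runs in O(n) time where n is the total number of elements.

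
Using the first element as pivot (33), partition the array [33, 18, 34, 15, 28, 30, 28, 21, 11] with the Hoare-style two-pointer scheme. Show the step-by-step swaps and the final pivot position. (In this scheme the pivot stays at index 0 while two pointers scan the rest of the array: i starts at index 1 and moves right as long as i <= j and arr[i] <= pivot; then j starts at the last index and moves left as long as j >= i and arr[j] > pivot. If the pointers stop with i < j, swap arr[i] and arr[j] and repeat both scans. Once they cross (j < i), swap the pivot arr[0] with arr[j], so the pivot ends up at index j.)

Hoare-style two-pointer partition with pivot = 33:

Initial array: [33, 18, 34, 15, 28, 30, 28, 21, 11]

Pointers start at i = 1, j = 8.
i stops at index 2 (arr[2]=34 > 33), j stops at index 8 (arr[8]=11 <= 33): swap arr[2] and arr[8], array becomes [33, 18, 11, 15, 28, 30, 28, 21, 34]
i ends at 8, j ends at 7: the pointers have crossed (j < i), so scanning stops.

Swap pivot arr[0] with arr[7] to place pivot at position 7: [21, 18, 11, 15, 28, 30, 28, 33, 34]
Pivot position: 7

After partitioning with pivot 33, the array becomes [21, 18, 11, 15, 28, 30, 28, 33, 34]. The pivot is placed at index 7. All elements to the left of the pivot are <= 33, and all elements to the right are > 33.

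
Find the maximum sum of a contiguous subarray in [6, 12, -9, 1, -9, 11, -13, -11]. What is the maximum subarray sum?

Using Kadane's algorithm on [6, 12, -9, 1, -9, 11, -13, -11]:

Scanning through the array:
Position 1 (value 12): max_ending_here = 18, max_so_far = 18
Position 2 (value -9): max_ending_here = 9, max_so_far = 18
Position 3 (value 1): max_ending_here = 10, max_so_far = 18
Position 4 (value -9): max_ending_here = 1, max_so_far = 18
Position 5 (value 11): max_ending_here = 12, max_so_far = 18
Position 6 (value -13): max_ending_here = -1, max_so_far = 18
Position 7 (value -11): max_ending_here = -11, max_so_far = 18

Maximum subarray: [6, 12]
Maximum sum: 18

The maximum subarray is [6, 12] with sum 18. This subarray runs from index 0 to index 1.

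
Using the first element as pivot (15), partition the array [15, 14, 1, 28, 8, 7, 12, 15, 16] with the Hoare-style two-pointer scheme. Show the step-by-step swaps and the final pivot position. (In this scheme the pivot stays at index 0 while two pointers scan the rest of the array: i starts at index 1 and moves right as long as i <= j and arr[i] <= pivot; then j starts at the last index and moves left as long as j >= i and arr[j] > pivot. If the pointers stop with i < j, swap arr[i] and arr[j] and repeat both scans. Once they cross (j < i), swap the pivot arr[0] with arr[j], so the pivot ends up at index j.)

Hoare-style two-pointer partition with pivot = 15:

Initial array: [15, 14, 1, 28, 8, 7, 12, 15, 16]

Pointers start at i = 1, j = 8.
i stops at index 3 (arr[3]=28 > 15), j stops at index 7 (arr[7]=15 <= 15): swap arr[3] and arr[7], array becomes [15, 14, 1, 15, 8, 7, 12, 28, 16]
i ends at 7, j ends at 6: the pointers have crossed (j < i), so scanning stops.

Swap pivot arr[0] with arr[6] to place pivot at position 6: [12, 14, 1, 15, 8, 7, 15, 28, 16]
Pivot position: 6

After partitioning with pivot 15, the array becomes [12, 14, 1, 15, 8, 7, 15, 28, 16]. The pivot is placed at index 6. All elements to the left of the pivot are <= 15, and all elements to the right are > 15.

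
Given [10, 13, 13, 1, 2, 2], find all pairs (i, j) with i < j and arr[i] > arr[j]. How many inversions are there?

Finding inversions in [10, 13, 13, 1, 2, 2]:

(0, 3): arr[0]=10 > arr[3]=1
(0, 4): arr[0]=10 > arr[4]=2
(0, 5): arr[0]=10 > arr[5]=2
(1, 3): arr[1]=13 > arr[3]=1
(1, 4): arr[1]=13 > arr[4]=2
(1, 5): arr[1]=13 > arr[5]=2
(2, 3): arr[2]=13 > arr[3]=1
(2, 4): arr[2]=13 > arr[4]=2
(2, 5): arr[2]=13 > arr[5]=2

Total inversions: 9

The array has 9 inversion(s): (0,3), (0,4), (0,5), (1,3), (1,4), (1,5), (2,3), (2,4), (2,5). Each pair (i,j) satisfies i < j and arr[i] > arr[j].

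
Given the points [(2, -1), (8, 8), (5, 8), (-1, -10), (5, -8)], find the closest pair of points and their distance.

Computing all pairwise distances among 5 points:

d((2, -1), (8, 8)) = 10.8167
d((2, -1), (5, 8)) = 9.4868
d((2, -1), (-1, -10)) = 9.4868
d((2, -1), (5, -8)) = 7.6158
d((8, 8), (5, 8)) = 3.0 <-- minimum
d((8, 8), (-1, -10)) = 20.1246
d((8, 8), (5, -8)) = 16.2788
d((5, 8), (-1, -10)) = 18.9737
d((5, 8), (5, -8)) = 16.0
d((-1, -10), (5, -8)) = 6.3246

Closest pair: (8, 8) and (5, 8) with distance 3.0

The closest pair is (8, 8) and (5, 8) with Euclidean distance 3.0. For 5 points, brute-force pairwise comparison is shown above. For large n, the divide-and-conquer algorithm (sort by x, recurse on halves, check the dividing strip) achieves O(n log n).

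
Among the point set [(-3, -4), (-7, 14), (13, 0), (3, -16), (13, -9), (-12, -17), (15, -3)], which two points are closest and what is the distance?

Computing all pairwise distances among 7 points:

d((-3, -4), (-7, 14)) = 18.4391
d((-3, -4), (13, 0)) = 16.4924
d((-3, -4), (3, -16)) = 13.4164
d((-3, -4), (13, -9)) = 16.7631
d((-3, -4), (-12, -17)) = 15.8114
d((-3, -4), (15, -3)) = 18.0278
d((-7, 14), (13, 0)) = 24.4131
d((-7, 14), (3, -16)) = 31.6228
d((-7, 14), (13, -9)) = 30.4795
d((-7, 14), (-12, -17)) = 31.4006
d((-7, 14), (15, -3)) = 27.8029
d((13, 0), (3, -16)) = 18.868
d((13, 0), (13, -9)) = 9.0
d((13, 0), (-12, -17)) = 30.2324
d((13, 0), (15, -3)) = 3.6056 <-- minimum
d((3, -16), (13, -9)) = 12.2066
d((3, -16), (-12, -17)) = 15.0333
d((3, -16), (15, -3)) = 17.6918
d((13, -9), (-12, -17)) = 26.2488
d((13, -9), (15, -3)) = 6.3246
d((-12, -17), (15, -3)) = 30.4138

Closest pair: (13, 0) and (15, -3) with distance 3.6056

The closest pair is (13, 0) and (15, -3) with Euclidean distance 3.6056. For 7 points, brute-force pairwise comparison is shown above. For large n, the divide-and-conquer algorithm (sort by x, recurse on halves, check the dividing strip) achieves O(n log n).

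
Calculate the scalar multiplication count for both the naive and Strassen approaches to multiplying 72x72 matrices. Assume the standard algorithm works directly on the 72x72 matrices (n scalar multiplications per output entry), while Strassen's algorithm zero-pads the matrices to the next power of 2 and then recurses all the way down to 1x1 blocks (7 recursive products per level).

Matrix multiplication for 72x72 matrices:

Strassen's algorithm requires power-of-2 dimensions. Pad 72x72 to 128x128 (next power of 2).

Standard algorithm: 72^3 = 373248 multiplications
Strassen's algorithm: 7^(log2(128)) = 7^7 = 823543 multiplications
Difference: 373248 - 823543 = -450295 (Strassen uses MORE here due to padding overhead — for small or just-over-power-of-2 n, padding can outweigh the per-level savings)

Standard: 373248 multiplications (72^3). Strassen: 823543 multiplications (7^7, after padding to 128x128). Strassen reduces 8 recursive multiplications to 7 at each level.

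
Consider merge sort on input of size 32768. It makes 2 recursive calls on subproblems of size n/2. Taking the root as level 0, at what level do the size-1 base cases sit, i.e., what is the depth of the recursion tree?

For divide and conquer with division factor 2:

Problem sizes at each level:
Level 0: 32768
Level 1: 16384
Level 2: 8192
Level 3: 4096
Level 4: 2048
Level 5: 1024
Level 6: 512
Level 7: 256
Level 8: 128
Level 9: 64
Level 10: 32
Level 11: 16
Level 12: 8
Level 13: 4
Level 14: 2
Level 15: 1

The root is level 0 and the size-1 base case is level 15 (the tree spans levels 0 through 15, i.e. 16 levels counting the root), so the depth is the number of divisions: log_2(32768) = 15

The recursion tree depth is log_2(32768) = 15. At each level, the problem size is divided by 2, so it takes 15 divisions to reduce to a base case of size 1. The algorithm makes 2 recursive calls at each level.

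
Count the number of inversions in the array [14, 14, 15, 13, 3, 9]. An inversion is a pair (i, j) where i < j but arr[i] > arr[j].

Finding inversions in [14, 14, 15, 13, 3, 9]:

(0, 3): arr[0]=14 > arr[3]=13
(0, 4): arr[0]=14 > arr[4]=3
(0, 5): arr[0]=14 > arr[5]=9
(1, 3): arr[1]=14 > arr[3]=13
(1, 4): arr[1]=14 > arr[4]=3
(1, 5): arr[1]=14 > arr[5]=9
(2, 3): arr[2]=15 > arr[3]=13
(2, 4): arr[2]=15 > arr[4]=3
(2, 5): arr[2]=15 > arr[5]=9
(3, 4): arr[3]=13 > arr[4]=3
(3, 5): arr[3]=13 > arr[5]=9

Total inversions: 11

The array has 11 inversion(s): (0,3), (0,4), (0,5), (1,3), (1,4), (1,5), (2,3), (2,4), (2,5), (3,4), (3,5). Each pair (i,j) satisfies i < j and arr[i] > arr[j].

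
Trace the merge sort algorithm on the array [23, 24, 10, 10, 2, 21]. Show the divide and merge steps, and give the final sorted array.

Merge sort trace:

Split: [23, 24, 10, 10, 2, 21] -> [23, 24, 10] and [10, 2, 21]
  Split: [23, 24, 10] -> [23] and [24, 10]
    Split: [24, 10] -> [24] and [10]
    Merge: [24] + [10] -> [10, 24]
  Merge: [23] + [10, 24] -> [10, 23, 24]
  Split: [10, 2, 21] -> [10] and [2, 21]
    Split: [2, 21] -> [2] and [21]
    Merge: [2] + [21] -> [2, 21]
  Merge: [10] + [2, 21] -> [2, 10, 21]
Merge: [10, 23, 24] + [2, 10, 21] -> [2, 10, 10, 21, 23, 24]

Final sorted array: [2, 10, 10, 21, 23, 24]

The merge sort proceeds by recursively splitting the array and merging sorted halves.
After all merges, the sorted array is [2, 10, 10, 21, 23, 24].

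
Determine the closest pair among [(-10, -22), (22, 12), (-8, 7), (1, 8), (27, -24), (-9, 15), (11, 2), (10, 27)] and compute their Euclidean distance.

Computing all pairwise distances among 8 points:

d((-10, -22), (22, 12)) = 46.6905
d((-10, -22), (-8, 7)) = 29.0689
d((-10, -22), (1, 8)) = 31.9531
d((-10, -22), (27, -24)) = 37.054
d((-10, -22), (-9, 15)) = 37.0135
d((-10, -22), (11, 2)) = 31.8904
d((-10, -22), (10, 27)) = 52.9245
d((22, 12), (-8, 7)) = 30.4138
d((22, 12), (1, 8)) = 21.3776
d((22, 12), (27, -24)) = 36.3456
d((22, 12), (-9, 15)) = 31.1448
d((22, 12), (11, 2)) = 14.8661
d((22, 12), (10, 27)) = 19.2094
d((-8, 7), (1, 8)) = 9.0554
d((-8, 7), (27, -24)) = 46.7547
d((-8, 7), (-9, 15)) = 8.0623 <-- minimum
d((-8, 7), (11, 2)) = 19.6469
d((-8, 7), (10, 27)) = 26.9072
d((1, 8), (27, -24)) = 41.2311
d((1, 8), (-9, 15)) = 12.2066
d((1, 8), (11, 2)) = 11.6619
d((1, 8), (10, 27)) = 21.0238
d((27, -24), (-9, 15)) = 53.0754
d((27, -24), (11, 2)) = 30.5287
d((27, -24), (10, 27)) = 53.7587
d((-9, 15), (11, 2)) = 23.8537
d((-9, 15), (10, 27)) = 22.4722
d((11, 2), (10, 27)) = 25.02

Closest pair: (-8, 7) and (-9, 15) with distance 8.0623

The closest pair is (-8, 7) and (-9, 15) with Euclidean distance 8.0623. For 8 points, brute-force pairwise comparison is shown above. For large n, the divide-and-conquer algorithm (sort by x, recurse on halves, check the dividing strip) achieves O(n log n).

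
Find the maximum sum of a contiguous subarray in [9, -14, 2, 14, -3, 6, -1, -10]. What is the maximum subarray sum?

Using Kadane's algorithm on [9, -14, 2, 14, -3, 6, -1, -10]:

Scanning through the array:
Position 1 (value -14): max_ending_here = -5, max_so_far = 9
Position 2 (value 2): max_ending_here = 2, max_so_far = 9
Position 3 (value 14): max_ending_here = 16, max_so_far = 16
Position 4 (value -3): max_ending_here = 13, max_so_far = 16
Position 5 (value 6): max_ending_here = 19, max_so_far = 19
Position 6 (value -1): max_ending_here = 18, max_so_far = 19
Position 7 (value -10): max_ending_here = 8, max_so_far = 19

Maximum subarray: [2, 14, -3, 6]
Maximum sum: 19

The maximum subarray is [2, 14, -3, 6] with sum 19. This subarray runs from index 2 to index 5.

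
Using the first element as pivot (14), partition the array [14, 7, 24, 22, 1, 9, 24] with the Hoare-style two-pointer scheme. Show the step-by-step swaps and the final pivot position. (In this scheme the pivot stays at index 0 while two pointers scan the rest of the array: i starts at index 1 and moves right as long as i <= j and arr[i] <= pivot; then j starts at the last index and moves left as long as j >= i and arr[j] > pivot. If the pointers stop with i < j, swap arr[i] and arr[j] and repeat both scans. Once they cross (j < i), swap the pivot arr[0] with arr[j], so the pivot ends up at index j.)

Hoare-style two-pointer partition with pivot = 14:

Initial array: [14, 7, 24, 22, 1, 9, 24]

Pointers start at i = 1, j = 6.
i stops at index 2 (arr[2]=24 > 14), j stops at index 5 (arr[5]=9 <= 14): swap arr[2] and arr[5], array becomes [14, 7, 9, 22, 1, 24, 24]
i stops at index 3 (arr[3]=22 > 14), j stops at index 4 (arr[4]=1 <= 14): swap arr[3] and arr[4], array becomes [14, 7, 9, 1, 22, 24, 24]
i ends at 4, j ends at 3: the pointers have crossed (j < i), so scanning stops.

Swap pivot arr[0] with arr[3] to place pivot at position 3: [1, 7, 9, 14, 22, 24, 24]
Pivot position: 3

After partitioning with pivot 14, the array becomes [1, 7, 9, 14, 22, 24, 24]. The pivot is placed at index 3. All elements to the left of the pivot are <= 14, and all elements to the right are > 14.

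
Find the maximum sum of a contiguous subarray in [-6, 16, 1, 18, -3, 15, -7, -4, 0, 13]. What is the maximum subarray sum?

Using Kadane's algorithm on [-6, 16, 1, 18, -3, 15, -7, -4, 0, 13]:

Scanning through the array:
Position 1 (value 16): max_ending_here = 16, max_so_far = 16
Position 2 (value 1): max_ending_here = 17, max_so_far = 17
Position 3 (value 18): max_ending_here = 35, max_so_far = 35
Position 4 (value -3): max_ending_here = 32, max_so_far = 35
Position 5 (value 15): max_ending_here = 47, max_so_far = 47
Position 6 (value -7): max_ending_here = 40, max_so_far = 47
Position 7 (value -4): max_ending_here = 36, max_so_far = 47
Position 8 (value 0): max_ending_here = 36, max_so_far = 47
Position 9 (value 13): max_ending_here = 49, max_so_far = 49

Maximum subarray: [16, 1, 18, -3, 15, -7, -4, 0, 13]
Maximum sum: 49

The maximum subarray is [16, 1, 18, -3, 15, -7, -4, 0, 13] with sum 49. This subarray runs from index 1 to index 9.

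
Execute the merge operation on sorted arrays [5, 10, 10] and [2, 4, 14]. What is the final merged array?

Merging process:

Compare 5 vs 2: take 2 from right. Merged: [2]
Compare 5 vs 4: take 4 from right. Merged: [2, 4]
Compare 5 vs 14: take 5 from left. Merged: [2, 4, 5]
Compare 10 vs 14: take 10 from left. Merged: [2, 4, 5, 10]
Compare 10 vs 14: take 10 from left. Merged: [2, 4, 5, 10, 10]
Append remaining from right: [14]. Merged: [2, 4, 5, 10, 10, 14]

Final merged array: [2, 4, 5, 10, 10, 14]
Total comparisons: 5

The merged array is [2, 4, 5, 10, 10, 14], requiring 5 comparisons. The merge step runs in O(n) time where n is the total number of elements.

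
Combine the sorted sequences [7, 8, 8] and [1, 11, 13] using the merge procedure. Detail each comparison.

Merging process:

Compare 7 vs 1: take 1 from right. Merged: [1]
Compare 7 vs 11: take 7 from left. Merged: [1, 7]
Compare 8 vs 11: take 8 from left. Merged: [1, 7, 8]
Compare 8 vs 11: take 8 from left. Merged: [1, 7, 8, 8]
Append remaining from right: [11, 13]. Merged: [1, 7, 8, 8, 11, 13]

Final merged array: [1, 7, 8, 8, 11, 13]
Total comparisons: 4

The merged array is [1, 7, 8, 8, 11, 13], requiring 4 comparisons. The merge step runs in O(n) time where n is the total number of elements.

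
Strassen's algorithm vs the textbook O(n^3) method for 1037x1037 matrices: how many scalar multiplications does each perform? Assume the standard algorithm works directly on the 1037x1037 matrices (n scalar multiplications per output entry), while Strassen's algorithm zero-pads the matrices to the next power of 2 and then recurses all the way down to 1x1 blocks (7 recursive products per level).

Matrix multiplication for 1037x1037 matrices:

Strassen's algorithm requires power-of-2 dimensions. Pad 1037x1037 to 2048x2048 (next power of 2).

Standard algorithm: 1037^3 = 1115157653 multiplications
Strassen's algorithm: 7^(log2(2048)) = 7^11 = 1977326743 multiplications
Difference: 1115157653 - 1977326743 = -862169090 (Strassen uses MORE here due to padding overhead — for small or just-over-power-of-2 n, padding can outweigh the per-level savings)

Standard: 1115157653 multiplications (1037^3). Strassen: 1977326743 multiplications (7^11, after padding to 2048x2048). Strassen reduces 8 recursive multiplications to 7 at each level.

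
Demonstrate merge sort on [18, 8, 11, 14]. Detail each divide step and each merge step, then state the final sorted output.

Merge sort trace:

Split: [18, 8, 11, 14] -> [18, 8] and [11, 14]
  Split: [18, 8] -> [18] and [8]
  Merge: [18] + [8] -> [8, 18]
  Split: [11, 14] -> [11] and [14]
  Merge: [11] + [14] -> [11, 14]
Merge: [8, 18] + [11, 14] -> [8, 11, 14, 18]

Final sorted array: [8, 11, 14, 18]

The merge sort proceeds by recursively splitting the array and merging sorted halves.
After all merges, the sorted array is [8, 11, 14, 18].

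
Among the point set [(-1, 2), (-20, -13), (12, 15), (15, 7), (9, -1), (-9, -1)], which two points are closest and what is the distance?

Computing all pairwise distances among 6 points:

d((-1, 2), (-20, -13)) = 24.2074
d((-1, 2), (12, 15)) = 18.3848
d((-1, 2), (15, 7)) = 16.7631
d((-1, 2), (9, -1)) = 10.4403
d((-1, 2), (-9, -1)) = 8.544 <-- minimum
d((-20, -13), (12, 15)) = 42.5206
d((-20, -13), (15, 7)) = 40.3113
d((-20, -13), (9, -1)) = 31.3847
d((-20, -13), (-9, -1)) = 16.2788
d((12, 15), (15, 7)) = 8.544 <-- minimum
d((12, 15), (9, -1)) = 16.2788
d((12, 15), (-9, -1)) = 26.4008
d((15, 7), (9, -1)) = 10.0
d((15, 7), (-9, -1)) = 25.2982
d((9, -1), (-9, -1)) = 18.0

Minimum distance: 8.544 (tie among 2 pairs: (-1, 2) and (-9, -1); (12, 15) and (15, 7))

The minimum Euclidean distance is 8.544. There is a tie: 2 pairs achieve this minimum — (-1, 2) and (-9, -1); (12, 15) and (15, 7). Any of these is a valid closest pair. For 6 points, brute-force pairwise comparison is shown above. For large n, the divide-and-conquer algorithm (sort by x, recurse on halves, check the dividing strip) achieves O(n log n).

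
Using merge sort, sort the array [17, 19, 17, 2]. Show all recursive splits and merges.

Merge sort trace:

Split: [17, 19, 17, 2] -> [17, 19] and [17, 2]
  Split: [17, 19] -> [17] and [19]
  Merge: [17] + [19] -> [17, 19]
  Split: [17, 2] -> [17] and [2]
  Merge: [17] + [2] -> [2, 17]
Merge: [17, 19] + [2, 17] -> [2, 17, 17, 19]

Final sorted array: [2, 17, 17, 19]

The merge sort proceeds by recursively splitting the array and merging sorted halves.
After all merges, the sorted array is [2, 17, 17, 19].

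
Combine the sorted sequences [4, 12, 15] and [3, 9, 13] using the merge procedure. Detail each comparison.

Merging process:

Compare 4 vs 3: take 3 from right. Merged: [3]
Compare 4 vs 9: take 4 from left. Merged: [3, 4]
Compare 12 vs 9: take 9 from right. Merged: [3, 4, 9]
Compare 12 vs 13: take 12 from left. Merged: [3, 4, 9, 12]
Compare 15 vs 13: take 13 from right. Merged: [3, 4, 9, 12, 13]
Append remaining from left: [15]. Merged: [3, 4, 9, 12, 13, 15]

Final merged array: [3, 4, 9, 12, 13, 15]
Total comparisons: 5

The merged array is [3, 4, 9, 12, 13, 15], requiring 5 comparisons. The merge step runs in O(n) time where n is the total number of elements.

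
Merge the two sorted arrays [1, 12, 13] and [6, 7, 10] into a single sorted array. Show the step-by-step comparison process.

Merging process:

Compare 1 vs 6: take 1 from left. Merged: [1]
Compare 12 vs 6: take 6 from right. Merged: [1, 6]
Compare 12 vs 7: take 7 from right. Merged: [1, 6, 7]
Compare 12 vs 10: take 10 from right. Merged: [1, 6, 7, 10]
Append remaining from left: [12, 13]. Merged: [1, 6, 7, 10, 12, 13]

Final merged array: [1, 6, 7, 10, 12, 13]
Total comparisons: 4

The merged array is [1, 6, 7, 10, 12, 13], requiring 4 comparisons. The merge step runs in O(n) time where n is the total number of elements.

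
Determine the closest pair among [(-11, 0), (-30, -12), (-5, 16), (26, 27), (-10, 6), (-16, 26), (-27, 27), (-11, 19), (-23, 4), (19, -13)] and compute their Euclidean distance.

Computing all pairwise distances among 10 points:

d((-11, 0), (-30, -12)) = 22.4722
d((-11, 0), (-5, 16)) = 17.088
d((-11, 0), (26, 27)) = 45.8039
d((-11, 0), (-10, 6)) = 6.0828 <-- minimum
d((-11, 0), (-16, 26)) = 26.4764
d((-11, 0), (-27, 27)) = 31.3847
d((-11, 0), (-11, 19)) = 19.0
d((-11, 0), (-23, 4)) = 12.6491
d((-11, 0), (19, -13)) = 32.6956
d((-30, -12), (-5, 16)) = 37.5366
d((-30, -12), (26, 27)) = 68.2422
d((-30, -12), (-10, 6)) = 26.9072
d((-30, -12), (-16, 26)) = 40.4969
d((-30, -12), (-27, 27)) = 39.1152
d((-30, -12), (-11, 19)) = 36.3593
d((-30, -12), (-23, 4)) = 17.4642
d((-30, -12), (19, -13)) = 49.0102
d((-5, 16), (26, 27)) = 32.8938
d((-5, 16), (-10, 6)) = 11.1803
d((-5, 16), (-16, 26)) = 14.8661
d((-5, 16), (-27, 27)) = 24.5967
d((-5, 16), (-11, 19)) = 6.7082
d((-5, 16), (-23, 4)) = 21.6333
d((-5, 16), (19, -13)) = 37.6431
d((26, 27), (-10, 6)) = 41.6773
d((26, 27), (-16, 26)) = 42.0119
d((26, 27), (-27, 27)) = 53.0
d((26, 27), (-11, 19)) = 37.855
d((26, 27), (-23, 4)) = 54.1295
d((26, 27), (19, -13)) = 40.6079
d((-10, 6), (-16, 26)) = 20.8806
d((-10, 6), (-27, 27)) = 27.0185
d((-10, 6), (-11, 19)) = 13.0384
d((-10, 6), (-23, 4)) = 13.1529
d((-10, 6), (19, -13)) = 34.6699
d((-16, 26), (-27, 27)) = 11.0454
d((-16, 26), (-11, 19)) = 8.6023
d((-16, 26), (-23, 4)) = 23.0868
d((-16, 26), (19, -13)) = 52.4023
d((-27, 27), (-11, 19)) = 17.8885
d((-27, 27), (-23, 4)) = 23.3452
d((-27, 27), (19, -13)) = 60.959
d((-11, 19), (-23, 4)) = 19.2094
d((-11, 19), (19, -13)) = 43.8634
d((-23, 4), (19, -13)) = 45.31

Closest pair: (-11, 0) and (-10, 6) with distance 6.0828

The closest pair is (-11, 0) and (-10, 6) with Euclidean distance 6.0828. For 10 points, brute-force pairwise comparison is shown above. For large n, the divide-and-conquer algorithm (sort by x, recurse on halves, check the dividing strip) achieves O(n log n).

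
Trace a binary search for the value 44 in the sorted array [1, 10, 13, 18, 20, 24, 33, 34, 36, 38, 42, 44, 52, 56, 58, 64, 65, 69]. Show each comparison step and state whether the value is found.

Binary search for 44 in [1, 10, 13, 18, 20, 24, 33, 34, 36, 38, 42, 44, 52, 56, 58, 64, 65, 69]:

lo=0, hi=17, mid=8, arr[mid]=36 -> 36 < 44, search right half
lo=9, hi=17, mid=13, arr[mid]=56 -> 56 > 44, search left half
lo=9, hi=12, mid=10, arr[mid]=42 -> 42 < 44, search right half
lo=11, hi=12, mid=11, arr[mid]=44 -> Found target at index 11!

Binary search finds 44 at index 11 after 4 comparisons. The search repeatedly halves the search space by comparing with the middle element.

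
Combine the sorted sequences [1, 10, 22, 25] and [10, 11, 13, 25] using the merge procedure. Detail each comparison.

Merging process:

Compare 1 vs 10: take 1 from left. Merged: [1]
Compare 10 vs 10: take 10 from left. Merged: [1, 10]
Compare 22 vs 10: take 10 from right. Merged: [1, 10, 10]
Compare 22 vs 11: take 11 from right. Merged: [1, 10, 10, 11]
Compare 22 vs 13: take 13 from right. Merged: [1, 10, 10, 11, 13]
Compare 22 vs 25: take 22 from left. Merged: [1, 10, 10, 11, 13, 22]
Compare 25 vs 25: take 25 from left. Merged: [1, 10, 10, 11, 13, 22, 25]
Append remaining from right: [25]. Merged: [1, 10, 10, 11, 13, 22, 25, 25]

Final merged array: [1, 10, 10, 11, 13, 22, 25, 25]
Total comparisons: 7

The merged array is [1, 10, 10, 11, 13, 22, 25, 25], requiring 7 comparisons. The merge step runs in O(n) time where n is the total number of elements.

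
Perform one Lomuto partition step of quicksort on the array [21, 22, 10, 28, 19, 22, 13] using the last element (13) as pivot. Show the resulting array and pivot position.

Lomuto partition with pivot = 13:

Initial array: [21, 22, 10, 28, 19, 22, 13]

arr[0]=21 > 13: no swap
arr[1]=22 > 13: no swap
arr[2]=10 <= 13: swap with position 0, array becomes [10, 22, 21, 28, 19, 22, 13]
arr[3]=28 > 13: no swap
arr[4]=19 > 13: no swap
arr[5]=22 > 13: no swap

Place pivot at position 1: [10, 13, 21, 28, 19, 22, 22]
Pivot position: 1

After partitioning with pivot 13, the array becomes [10, 13, 21, 28, 19, 22, 22]. The pivot is placed at index 1. All elements to the left of the pivot are <= 13, and all elements to the right are > 13.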